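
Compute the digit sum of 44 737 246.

4+4+7+3+7+2+4+6 = 37

37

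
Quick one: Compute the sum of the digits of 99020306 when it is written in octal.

35

99020306 in base 8 is 571567022.
Digit sum: 5+7+1+5+6+7+0+2+2 = 35.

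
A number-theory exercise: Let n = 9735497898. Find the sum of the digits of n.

69

9+7+3+5+4+9+7+8+9+8 = 69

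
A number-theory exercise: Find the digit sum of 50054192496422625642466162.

103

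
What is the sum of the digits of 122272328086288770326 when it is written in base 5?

54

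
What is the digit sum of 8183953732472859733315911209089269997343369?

215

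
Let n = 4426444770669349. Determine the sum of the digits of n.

4+4+2+6+4+4+4+7+7+0+6+6+9+3+4+9 = 79

79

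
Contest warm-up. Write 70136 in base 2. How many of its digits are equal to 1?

8

70136 in base 2 is 10001000111111000.
The digit 1 appears 8 times.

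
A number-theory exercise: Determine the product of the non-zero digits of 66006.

216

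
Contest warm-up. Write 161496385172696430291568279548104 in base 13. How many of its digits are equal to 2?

161496385172696430291568279548104 in base 13 is A5566311263AAB87357B625674011.
The digit 2 appears 2 times.

2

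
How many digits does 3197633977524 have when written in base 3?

27

3197633977524 in base 3 is 102022200122121110120021110, which has 27 digits.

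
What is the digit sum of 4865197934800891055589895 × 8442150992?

152

4865197934800891055589895 × 8442150992 = 41072735571555693747432159219425840
Sum of its 35 digits: 152.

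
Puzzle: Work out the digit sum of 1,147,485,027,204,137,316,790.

1+1+4+7+4+8+5+0+2+7+2+0+4+1+3+7+3+1+6+7+9+0 = 82

82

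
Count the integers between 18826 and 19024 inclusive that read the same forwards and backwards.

2

The integers in [18826, 19024] that read the same forwards and backwards: 18881, 18981.
2 qualify.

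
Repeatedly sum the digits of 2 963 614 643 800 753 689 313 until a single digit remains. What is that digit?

7

2+9+6+3+6+1+4+6+4+3+8+0+0+7+5+3+6+8+9+3+1+3 = 97
9+7 = 16
1+6 = 7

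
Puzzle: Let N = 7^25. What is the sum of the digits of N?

97

7^25 = 1341068619663964900807
Sum of its 22 digits: 97.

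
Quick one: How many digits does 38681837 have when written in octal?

9

38681837 in base 8 is 223436355, which has 9 digits.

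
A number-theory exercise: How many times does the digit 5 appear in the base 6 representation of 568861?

1

568861 in base 6 is 20105341.
The digit 5 appears 1 time.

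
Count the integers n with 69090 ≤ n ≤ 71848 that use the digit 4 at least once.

770

The integers in [69090, 71848] that use the digit 4 at least once: 69094, 69104, 69114, 69124, 69134, 69140, …, 71847, 71848.
770 qualify.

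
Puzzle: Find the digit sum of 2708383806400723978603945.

112

2+7+0+8+3+8+3+8+0+6+4+0+0+7+2+3+9+7+8+6+0+3+9+4+5 = 112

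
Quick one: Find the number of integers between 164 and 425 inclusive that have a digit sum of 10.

23

The integers in [164, 425] that have a digit sum of 10: 172, 181, 190, 208, 217, 226, …, 415, 424.
23 qualify.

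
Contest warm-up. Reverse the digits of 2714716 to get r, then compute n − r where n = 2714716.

-3459456

Reverse of 2714716 is 6174172.
2714716 − 6174172 = -3459456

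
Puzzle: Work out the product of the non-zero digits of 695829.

38880

6×9×5×8×2×9 = 38880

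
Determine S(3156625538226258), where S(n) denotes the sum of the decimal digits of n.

3+1+5+6+6+2+5+5+3+8+2+2+6+2+5+8 = 69

69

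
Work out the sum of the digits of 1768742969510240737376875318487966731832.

200

1+7+6+8+7+4+2+9+6+9+5+1+0+2+4+0+7+3+7+3+7+6+8+7+5+3+1+8+4+8+7+9+6+6+7+3+1+8+3+2 = 200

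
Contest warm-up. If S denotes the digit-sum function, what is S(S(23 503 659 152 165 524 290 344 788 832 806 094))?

First digit sum: 149.
1+4+9 = 14.

14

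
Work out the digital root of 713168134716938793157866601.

1

7+1+3+1+6+8+1+3+4+7+1+6+9+3+8+7+9+3+1+5+7+8+6+6+6+0+1 = 127
1+2+7 = 10
1+0 = 1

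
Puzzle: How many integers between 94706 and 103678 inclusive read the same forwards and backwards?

The integers in [94706, 103678] that read the same forwards and backwards: 94749, 94849, 94949, 95059, 95159, 95259, …, 102201, 103301.
57 qualify.

57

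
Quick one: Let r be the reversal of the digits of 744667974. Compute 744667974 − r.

264901527

Reverse of 744667974 is 479766447.
744667974 − 479766447 = 264901527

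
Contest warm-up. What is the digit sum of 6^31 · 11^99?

6^31 · 11^99 = 16617458106089542029136833710366038003083236969063187765213930571853004479472954294374860976360624437605271292511176207363997696
Sum of its 128 digits: 558.

558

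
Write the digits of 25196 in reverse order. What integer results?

69152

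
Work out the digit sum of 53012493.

27

5+3+0+1+2+4+9+3 = 27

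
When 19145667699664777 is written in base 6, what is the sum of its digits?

47

19145667699664777 in base 6 is 512303234152552003001.
Digit sum: 5+1+2+3+0+3+2+3+4+1+5+2+5+5+2+0+0+3+0+0+1 = 47.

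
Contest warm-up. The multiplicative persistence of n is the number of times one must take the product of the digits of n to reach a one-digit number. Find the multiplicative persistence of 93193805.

1

93193805 → 0 (1 step)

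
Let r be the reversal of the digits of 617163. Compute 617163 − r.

255447

Reverse of 617163 is 361716.
617163 − 361716 = 255447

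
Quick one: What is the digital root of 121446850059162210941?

1+2+1+4+4+6+8+5+0+0+5+9+1+6+2+2+1+0+9+4+1 = 71
7+1 = 8

8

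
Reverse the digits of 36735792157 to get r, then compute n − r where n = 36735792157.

-38393961606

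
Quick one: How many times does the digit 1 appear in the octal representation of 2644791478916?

2

2644791478916 in base 8 is 46371166645204.
The digit 1 appears 2 times.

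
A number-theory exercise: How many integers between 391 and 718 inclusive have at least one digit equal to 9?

The integers in [391, 718] that have at least one digit equal to 9: 391, 392, 393, 394, 395, 396, …, 699, 709.
67 qualify.

67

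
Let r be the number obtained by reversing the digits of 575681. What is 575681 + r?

Reverse of 575681 is 186575.
575681 + 186575 = 762256

762256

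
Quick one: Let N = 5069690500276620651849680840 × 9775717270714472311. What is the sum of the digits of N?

5069690500276620651849680840 × 9775717270714472311 = 49559860980731253771312965727973474694367221240
Sum of its 47 digits: 221.

221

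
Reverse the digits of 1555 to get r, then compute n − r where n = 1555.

-3996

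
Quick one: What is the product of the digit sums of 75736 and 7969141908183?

1848

S(75736) = 7+5+7+3+6 = 28.
S(7969141908183) = 7+9+6+9+1+4+1+9+0+8+1+8+3 = 66.
28 · 66 = 1848.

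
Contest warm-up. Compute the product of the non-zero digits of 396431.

1944

3×9×6×4×3×1 = 1944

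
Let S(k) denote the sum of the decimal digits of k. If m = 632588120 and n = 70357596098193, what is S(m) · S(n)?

2520

S(632588120) = 6+3+2+5+8+8+1+2+0 = 35.
S(70357596098193) = 7+0+3+5+7+5+9+6+0+9+8+1+9+3 = 72.
35 · 72 = 2520.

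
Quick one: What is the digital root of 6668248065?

6

6+6+6+8+2+4+8+0+6+5 = 51
5+1 = 6
(Equivalently, 6668248065 mod 9 = 6.)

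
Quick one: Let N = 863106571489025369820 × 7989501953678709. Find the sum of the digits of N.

162

863106571489025369820 × 7989501953678709 = 6895791639144500508272182178185162380
Sum of its 37 digits: 162.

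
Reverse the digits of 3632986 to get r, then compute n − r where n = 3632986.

-3259377

Reverse of 3632986 is 6892363.
3632986 − 6892363 = -3259377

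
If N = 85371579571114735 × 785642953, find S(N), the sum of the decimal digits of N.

85371579571114735 × 785642953 = 67071579876525053907212455
Sum of its 26 digits: 118.

118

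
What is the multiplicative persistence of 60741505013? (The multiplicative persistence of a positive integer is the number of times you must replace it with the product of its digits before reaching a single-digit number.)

1

60741505013 → 0 (1 step)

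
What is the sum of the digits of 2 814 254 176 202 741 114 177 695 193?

110

2+8+1+4+2+5+4+1+7+6+2+0+2+7+4+1+1+1+4+1+7+7+6+9+5+1+9+3 = 110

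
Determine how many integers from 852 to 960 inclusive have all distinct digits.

79

The integers in [852, 960] that have all distinct digits: 852, 853, 854, 856, 857, 859, …, 958, 960.
79 qualify.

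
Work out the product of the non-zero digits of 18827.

896

1×8×8×2×7 = 896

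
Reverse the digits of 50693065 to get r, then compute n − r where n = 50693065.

-5346540

Reverse of 50693065 is 56039605.
50693065 − 56039605 = -5346540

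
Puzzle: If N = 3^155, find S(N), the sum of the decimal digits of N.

324

3^155 = 89907201863535854420702290135762284537312963394702682637089810488324824507
Sum of its 74 digits: 324.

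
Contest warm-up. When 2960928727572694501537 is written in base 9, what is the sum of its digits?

73

2960928727572694501537 in base 9 is 30048063526351057233007.
Digit sum: 3+0+0+4+8+0+6+3+5+2+6+3+5+1+0+5+7+2+3+3+0+0+7 = 73.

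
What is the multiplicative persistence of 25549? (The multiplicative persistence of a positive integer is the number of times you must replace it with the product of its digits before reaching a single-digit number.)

2

25549 → 1800 → 0 (2 steps)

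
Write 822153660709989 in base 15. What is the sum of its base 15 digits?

69

822153660709989 in base 15 is 650B184254C29.
Digit sum: 6+5+0+11+1+8+4+2+5+4+12+2+9 = 69.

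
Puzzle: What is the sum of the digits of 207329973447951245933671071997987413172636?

2+0+7+3+2+9+9+7+3+4+4+7+9+5+1+2+4+5+9+3+3+6+7+1+0+7+1+9+9+7+9+8+7+4+1+3+1+7+2+6+3+6 = 202

202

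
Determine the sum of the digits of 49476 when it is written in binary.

5

49476 in base 2 is 1100000101000100.
Digit sum: 1+1+0+0+0+0+0+1+0+1+0+0+0+1+0+0 = 5.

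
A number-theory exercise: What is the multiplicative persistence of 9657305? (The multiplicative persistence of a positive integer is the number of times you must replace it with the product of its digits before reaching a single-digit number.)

1

9657305 → 0 (1 step)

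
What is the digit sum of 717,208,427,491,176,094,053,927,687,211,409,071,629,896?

7+1+7+2+0+8+4+2+7+4+9+1+1+7+6+0+9+4+0+5+3+9+2+7+6+8+7+2+1+1+4+0+9+0+7+1+6+2+9+8+9+6 = 191

191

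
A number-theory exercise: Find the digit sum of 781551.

27

7+8+1+5+5+1 = 27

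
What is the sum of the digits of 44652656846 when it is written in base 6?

26

44652656846 in base 6 is 32302501223102.
Digit sum: 3+2+3+0+2+5+0+1+2+2+3+1+0+2 = 26.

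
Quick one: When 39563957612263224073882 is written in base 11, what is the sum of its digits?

39563957612263224073882 in base 11 is 5389A1A991942862334033.
Digit sum: 5+3+8+9+10+1+10+9+9+1+9+4+2+8+6+2+3+3+4+0+3+3 = 112.

112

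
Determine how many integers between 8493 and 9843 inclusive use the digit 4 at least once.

343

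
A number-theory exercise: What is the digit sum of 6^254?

936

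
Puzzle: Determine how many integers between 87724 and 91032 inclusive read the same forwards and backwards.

34

The integers in [87724, 91032] that read the same forwards and backwards: 87778, 87878, 87978, 88088, 88188, 88288, …, 90909, 91019.
34 qualify.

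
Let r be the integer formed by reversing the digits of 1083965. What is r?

5693801

Reversing 1083965 gives 5693801.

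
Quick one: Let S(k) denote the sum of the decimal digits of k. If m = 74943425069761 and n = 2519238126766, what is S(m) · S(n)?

3886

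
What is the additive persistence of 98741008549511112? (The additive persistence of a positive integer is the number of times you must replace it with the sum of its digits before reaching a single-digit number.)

3

98741008549511112 → 66 → 12 → 3 (3 steps)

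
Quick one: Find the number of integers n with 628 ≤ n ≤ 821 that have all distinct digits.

The integers in [628, 821] that have all distinct digits: 628, 629, 630, 631, 632, 634, …, 820, 821.
140 qualify.

140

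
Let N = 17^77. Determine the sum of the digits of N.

17^77 = 55535021728811962093921354579813622199526680265090330124204054760625907979684186739116950573777
Sum of its 95 digits: 422.

422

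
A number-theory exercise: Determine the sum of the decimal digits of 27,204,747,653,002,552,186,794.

2+7+2+0+4+7+4+7+6+5+3+0+0+2+5+5+2+1+8+6+7+9+4 = 96

96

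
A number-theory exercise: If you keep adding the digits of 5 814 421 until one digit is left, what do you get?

7

5+8+1+4+4+2+1 = 25
2+5 = 7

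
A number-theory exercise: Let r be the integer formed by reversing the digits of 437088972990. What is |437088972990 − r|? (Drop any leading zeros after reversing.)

337809092256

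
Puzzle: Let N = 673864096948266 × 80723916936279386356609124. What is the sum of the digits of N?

673864096948266 × 80723916936279386356609124 = 54396949388392744108129049552448211578984
Sum of its 41 digits: 204.

204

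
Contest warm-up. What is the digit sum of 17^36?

17^36 = 197770344305988984840145602058543169130838081
Sum of its 45 digits: 199.

199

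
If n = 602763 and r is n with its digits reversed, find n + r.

969969

Reverse of 602763 is 367206.
602763 + 367206 = 969969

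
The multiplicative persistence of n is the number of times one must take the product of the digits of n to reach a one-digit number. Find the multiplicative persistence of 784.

3

784 → 224 → 16 → 6 (3 steps)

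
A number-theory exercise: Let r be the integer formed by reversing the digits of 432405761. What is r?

Reversing 432405761 gives 167504234.

167504234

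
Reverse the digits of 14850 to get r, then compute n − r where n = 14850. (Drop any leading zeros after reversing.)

Reverse of 14850 is 5841.
14850 − 5841 = 9009

9009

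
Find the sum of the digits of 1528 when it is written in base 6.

1528 in base 6 is 11024.
Digit sum: 1+1+0+2+4 = 8.

8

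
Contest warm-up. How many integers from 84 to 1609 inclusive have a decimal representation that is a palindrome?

98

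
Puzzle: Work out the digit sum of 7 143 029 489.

47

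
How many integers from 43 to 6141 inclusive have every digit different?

The integers in [43, 6141] that have every digit different: 43, 45, 46, 47, 48, 49, …, 6139, 6140.
3297 qualify.

3297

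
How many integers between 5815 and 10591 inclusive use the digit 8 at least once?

The integers in [5815, 10591] that use the digit 8 at least once: 5815, 5816, 5817, 5818, 5819, 5820, …, 10588, 10589.
2030 qualify.

2030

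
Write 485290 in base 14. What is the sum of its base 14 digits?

52

485290 in base 14 is C8BD8.
Digit sum: 12+8+11+13+8 = 52.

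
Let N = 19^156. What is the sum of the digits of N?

19^156 = 30588751310510893306916915337770582752668465458243019791590785071087474000578733809417161750188608850629697427767390411772617886947258805747894400478341145216246625791726950585851429207337086623072881
Sum of its 200 digits: 919.

919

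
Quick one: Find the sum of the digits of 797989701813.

7+9+7+9+8+9+7+0+1+8+1+3 = 69

69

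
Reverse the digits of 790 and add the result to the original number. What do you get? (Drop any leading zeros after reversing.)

887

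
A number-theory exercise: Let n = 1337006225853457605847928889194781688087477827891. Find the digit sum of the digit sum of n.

12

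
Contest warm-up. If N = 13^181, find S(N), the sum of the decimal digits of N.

13^181 = 4204813787002005665946042493195241318023045622777934424041106583174951654933274582089299909426107030258780017184494383349082382860732943391537421918758836088984232567650772649693545139488185671424259613
Sum of its 202 digits: 895.

895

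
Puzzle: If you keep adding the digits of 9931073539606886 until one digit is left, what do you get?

9+9+3+1+0+7+3+5+3+9+6+0+6+8+8+6 = 83
8+3 = 11
1+1 = 2

2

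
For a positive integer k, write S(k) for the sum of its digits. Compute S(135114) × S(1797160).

465

S(135114) = 1+3+5+1+1+4 = 15.
S(1797160) = 1+7+9+7+1+6+0 = 31.
15 · 31 = 465.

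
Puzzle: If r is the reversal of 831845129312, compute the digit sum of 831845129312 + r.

58

Reversal of 831845129312 is 213921548138; 831845129312 + 213921548138 = 1045766677450.
Digit sum of 1045766677450: 1+0+4+5+7+6+6+6+7+7+4+5+0 = 58.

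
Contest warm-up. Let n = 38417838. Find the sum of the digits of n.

3+8+4+1+7+8+3+8 = 42

42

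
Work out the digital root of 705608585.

7+0+5+6+0+8+5+8+5 = 44
4+4 = 8

8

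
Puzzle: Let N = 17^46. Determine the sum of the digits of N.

17^46 = 398703807810572411498315063055075847178723756123452198369
Sum of its 57 digits: 253.

253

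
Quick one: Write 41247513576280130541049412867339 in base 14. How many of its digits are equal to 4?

5

41247513576280130541049412867339 in base 14 is 4968C904B24685AD40A60BA48735.
The digit 4 appears 5 times.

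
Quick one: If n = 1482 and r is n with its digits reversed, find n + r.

4323

Reverse of 1482 is 2841.
1482 + 2841 = 4323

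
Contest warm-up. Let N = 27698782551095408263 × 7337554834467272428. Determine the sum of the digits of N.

160

27698782551095408263 × 7337554834467272428 = 203241335816647842270673578820703272564
Sum of its 39 digits: 160.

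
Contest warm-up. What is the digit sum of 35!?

144

35! = 10333147966386144929666651337523200000000
Sum of its 41 digits: 144.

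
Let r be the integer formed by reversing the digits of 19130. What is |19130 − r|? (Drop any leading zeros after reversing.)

Reverse of 19130 is 3191.
|19130 − 3191| = 15939

15939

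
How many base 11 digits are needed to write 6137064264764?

6137064264764 in base 11 is 1A5679486A224, which has 13 digits.

13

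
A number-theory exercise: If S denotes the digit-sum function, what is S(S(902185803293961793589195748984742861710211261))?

4

First digit sum: 211.
2+1+1 = 4.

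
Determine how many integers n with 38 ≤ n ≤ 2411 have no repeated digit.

The integers in [38, 2411] that have no repeated digit: 38, 39, 40, 41, 42, 43, …, 2409, 2410.
1384 qualify.

1384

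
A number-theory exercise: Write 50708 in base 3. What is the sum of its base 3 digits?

10

50708 in base 3 is 2120120002.
Digit sum: 2+1+2+0+1+2+0+0+0+2 = 10.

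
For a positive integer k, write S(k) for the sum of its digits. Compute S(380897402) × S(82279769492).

2665

S(380897402) = 3+8+0+8+9+7+4+0+2 = 41.
S(82279769492) = 8+2+2+7+9+7+6+9+4+9+2 = 65.
41 · 65 = 2665.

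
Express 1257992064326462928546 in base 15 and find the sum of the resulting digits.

1257992064326462928546 in base 15 is CB7C55D6B1693AEE16.
Digit sum: 12+11+7+12+5+5+13+6+11+1+6+9+3+10+14+14+1+6 = 146.

146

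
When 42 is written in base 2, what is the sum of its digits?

3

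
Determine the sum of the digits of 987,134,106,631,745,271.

75

9+8+7+1+3+4+1+0+6+6+3+1+7+4+5+2+7+1 = 75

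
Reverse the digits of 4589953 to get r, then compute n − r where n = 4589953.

Reverse of 4589953 is 3599854.
4589953 − 3599854 = 990099

990099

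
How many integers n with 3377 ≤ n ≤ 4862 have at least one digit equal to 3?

871

The integers in [3377, 4862] that have at least one digit equal to 3: 3377, 3378, 3379, 3380, 3381, 3382, …, 4843, 4853.
871 qualify.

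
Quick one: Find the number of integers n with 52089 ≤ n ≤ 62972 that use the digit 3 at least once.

The integers in [52089, 62972] that use the digit 3 at least once: 52093, 52103, 52113, 52123, 52130, 52131, …, 62953, 62963.
3689 qualify.

3689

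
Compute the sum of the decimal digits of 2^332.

2^332 = 8749002899132047697490008908470485461412677723572849745703082425639811996797503692894052708092215296
Sum of its 100 digits: 472.

472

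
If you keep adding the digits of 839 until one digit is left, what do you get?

2

8+3+9 = 20
2+0 = 2
(Equivalently, 839 mod 9 = 2.)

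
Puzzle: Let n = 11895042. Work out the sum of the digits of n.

1+1+8+9+5+0+4+2 = 30

30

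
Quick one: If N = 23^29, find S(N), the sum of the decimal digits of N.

23^29 = 3091058643093537522799545838540043339063
Sum of its 40 digits: 173.

173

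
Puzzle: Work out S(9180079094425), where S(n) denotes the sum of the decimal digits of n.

58

9+1+8+0+0+7+9+0+9+4+4+2+5 = 58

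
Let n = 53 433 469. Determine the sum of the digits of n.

5+3+4+3+3+4+6+9 = 37

37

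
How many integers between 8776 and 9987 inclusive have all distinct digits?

567

The integers in [8776, 9987] that have all distinct digits: 8790, 8791, 8792, 8793, 8794, 8795, …, 9875, 9876.
567 qualify.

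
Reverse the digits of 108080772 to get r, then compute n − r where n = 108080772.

-169000029

Reverse of 108080772 is 277080801.
108080772 − 277080801 = -169000029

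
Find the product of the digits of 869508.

0

8×6×9×5×0×8 = 0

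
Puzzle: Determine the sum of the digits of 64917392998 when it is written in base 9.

64917392998 in base 9 is 205505466724.
Digit sum: 2+0+5+5+0+5+4+6+6+7+2+4 = 46.

46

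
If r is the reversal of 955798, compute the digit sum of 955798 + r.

Reversal of 955798 is 897559; 955798 + 897559 = 1853357.
Digit sum of 1853357: 1+8+5+3+3+5+7 = 32.

32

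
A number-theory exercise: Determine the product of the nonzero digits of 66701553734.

1587600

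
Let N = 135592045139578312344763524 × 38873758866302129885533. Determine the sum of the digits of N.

135592045139578312344763524 × 38873758866302129885533 = 5270972466944721036090774454285016508338073698292
Sum of its 49 digits: 219.

219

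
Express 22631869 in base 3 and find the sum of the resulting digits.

22631869 in base 3 is 1120120211002101.
Digit sum: 1+1+2+0+1+2+0+2+1+1+0+0+2+1+0+1 = 15.

15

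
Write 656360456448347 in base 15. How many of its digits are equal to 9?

656360456448347 in base 15 is 50D3695CDAED2.
The digit 9 appears 1 time.

1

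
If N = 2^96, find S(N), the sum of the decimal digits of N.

2^96 = 79228162514264337593543950336
Sum of its 29 digits: 127.

127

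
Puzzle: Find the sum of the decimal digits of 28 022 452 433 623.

46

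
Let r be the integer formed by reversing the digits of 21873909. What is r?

90937812

Reversing 21873909 gives 90937812.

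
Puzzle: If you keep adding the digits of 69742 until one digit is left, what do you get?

6+9+7+4+2 = 28
2+8 = 10
1+0 = 1

1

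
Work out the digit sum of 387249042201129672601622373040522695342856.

160

3+8+7+2+4+9+0+4+2+2+0+1+1+2+9+6+7+2+6+0+1+6+2+2+3+7+3+0+4+0+5+2+2+6+9+5+3+4+2+8+5+6 = 160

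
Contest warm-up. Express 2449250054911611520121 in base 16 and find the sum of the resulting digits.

2449250054911611520121 in base 16 is 84C62C2C4258964479.
Digit sum: 8+4+12+6+2+12+2+12+4+2+5+8+9+6+4+4+7+9 = 116.

116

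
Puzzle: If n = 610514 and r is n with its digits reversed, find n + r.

1025530

Reverse of 610514 is 415016.
610514 + 415016 = 1025530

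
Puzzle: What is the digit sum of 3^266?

540

3^266 = 8208310104418019325036929470142710287591508921392837069266273277769200052715078275880213466781018332653457038503871962768079529
Sum of its 127 digits: 540.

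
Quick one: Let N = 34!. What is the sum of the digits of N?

144

34! = 295232799039604140847618609643520000000
Sum of its 39 digits: 144.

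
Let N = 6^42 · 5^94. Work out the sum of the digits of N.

6^42 · 5^94 = 242958962130029563672994896705858991481363773345947265625000000000000000000000000000000000000000000
Sum of its 99 digits: 288.

288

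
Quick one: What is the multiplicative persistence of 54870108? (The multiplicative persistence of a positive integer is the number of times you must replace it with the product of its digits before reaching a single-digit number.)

54870108 → 0 (1 step)

1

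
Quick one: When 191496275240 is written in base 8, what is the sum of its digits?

39

191496275240 in base 8 is 2622604242450.
Digit sum: 2+6+2+2+6+0+4+2+4+2+4+5+0 = 39.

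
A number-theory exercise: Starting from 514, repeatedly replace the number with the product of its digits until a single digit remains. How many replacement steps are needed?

514 → 20 → 0 (2 steps)

2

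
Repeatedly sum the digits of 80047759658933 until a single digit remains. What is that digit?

8+0+0+4+7+7+5+9+6+5+8+9+3+3 = 74
7+4 = 11
1+1 = 2

2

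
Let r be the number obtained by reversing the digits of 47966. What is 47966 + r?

114940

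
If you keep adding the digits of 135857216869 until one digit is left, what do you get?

7

1+3+5+8+5+7+2+1+6+8+6+9 = 61
6+1 = 7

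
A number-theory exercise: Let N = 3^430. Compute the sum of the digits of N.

3^430 = 14525782246983536034855161109683669991596791359872003040559706366419642084429701840751350156979879812492031968558443634536059520162376755326522152623614004701935006338791410425475271334803677037795227206649
Sum of its 206 digits: 900.

900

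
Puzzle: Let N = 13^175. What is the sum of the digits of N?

13^175 = 871137388490409640395143560309770143799567296484682618276610195923425114798052829952314232741777648599474314642343292089884307181148651913000373936229678052101136085486451328340016176212521703557
Sum of its 195 digits: 841.

841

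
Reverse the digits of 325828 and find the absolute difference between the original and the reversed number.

502695

Reverse of 325828 is 828523.
|325828 − 828523| = 502695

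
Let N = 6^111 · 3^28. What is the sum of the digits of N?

432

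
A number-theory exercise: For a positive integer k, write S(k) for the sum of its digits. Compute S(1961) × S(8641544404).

680

S(1961) = 1+9+6+1 = 17.
S(8641544404) = 8+6+4+1+5+4+4+4+0+4 = 40.
17 · 40 = 680.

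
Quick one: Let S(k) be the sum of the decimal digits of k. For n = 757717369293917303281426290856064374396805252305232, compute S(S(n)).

5

First digit sum: 221.
2+2+1 = 5.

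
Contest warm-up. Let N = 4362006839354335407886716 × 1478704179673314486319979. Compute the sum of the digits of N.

240

4362006839354335407886716 × 1478704179673314486319979 = 6450117745116839823773856011268769419248159498964
Sum of its 49 digits: 240.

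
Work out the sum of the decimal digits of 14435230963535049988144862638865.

1+4+4+3+5+2+3+0+9+6+3+5+3+5+0+4+9+9+8+8+1+4+4+8+6+2+6+3+8+8+6+5 = 152

152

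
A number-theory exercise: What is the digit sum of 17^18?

91

17^18 = 14063084452067724991009
Sum of its 23 digits: 91.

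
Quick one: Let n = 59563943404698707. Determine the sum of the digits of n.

89

5+9+5+6+3+9+4+3+4+0+4+6+9+8+7+0+7 = 89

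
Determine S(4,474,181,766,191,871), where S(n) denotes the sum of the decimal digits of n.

75

4+4+7+4+1+8+1+7+6+6+1+9+1+8+7+1 = 75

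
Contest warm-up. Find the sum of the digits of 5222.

5+2+2+2 = 11

11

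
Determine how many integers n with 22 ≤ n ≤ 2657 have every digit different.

The integers in [22, 2657] that have every digit different: 23, 24, 25, 26, 27, 28, …, 2654, 2657.
1535 qualify.

1535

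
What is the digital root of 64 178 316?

6+4+1+7+8+3+1+6 = 36
3+6 = 9

9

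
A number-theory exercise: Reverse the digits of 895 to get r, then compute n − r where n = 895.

Reverse of 895 is 598.
895 − 598 = 297

297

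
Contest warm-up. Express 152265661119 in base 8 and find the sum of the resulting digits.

54

152265661119 in base 8 is 2156357315277.
Digit sum: 2+1+5+6+3+5+7+3+1+5+2+7+7 = 54.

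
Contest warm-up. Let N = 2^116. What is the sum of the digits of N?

166

2^116 = 83076749736557242056487941267521536
Sum of its 35 digits: 166.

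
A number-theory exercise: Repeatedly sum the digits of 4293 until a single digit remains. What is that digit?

4+2+9+3 = 18
1+8 = 9

9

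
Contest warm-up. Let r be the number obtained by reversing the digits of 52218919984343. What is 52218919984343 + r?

86567911965568

Reverse of 52218919984343 is 34348991981225.
52218919984343 + 34348991981225 = 86567911965568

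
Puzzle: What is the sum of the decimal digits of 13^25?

121

13^25 = 7056410014866816666030739693
Sum of its 28 digits: 121.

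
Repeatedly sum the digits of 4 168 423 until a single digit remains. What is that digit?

1

4+1+6+8+4+2+3 = 28
2+8 = 10
1+0 = 1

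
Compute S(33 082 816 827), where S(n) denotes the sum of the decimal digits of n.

48

3+3+0+8+2+8+1+6+8+2+7 = 48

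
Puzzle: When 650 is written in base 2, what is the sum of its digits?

650 in base 2 is 1010001010.
Digit sum: 1+0+1+0+0+0+1+0+1+0 = 4.

4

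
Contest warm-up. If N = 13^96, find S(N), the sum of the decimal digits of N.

424

13^96 = 86808413954902578113899124146033582025796522106191700214004730205740649831517648547259748010923363334343041
Sum of its 107 digits: 424.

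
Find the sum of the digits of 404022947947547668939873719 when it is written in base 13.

159

404022947947547668939873719 in base 13 is 98A3A726677A9AAB03676336.
Digit sum: 9+8+10+3+10+7+2+6+6+7+7+10+9+10+10+11+0+3+6+7+6+3+3+6 = 159.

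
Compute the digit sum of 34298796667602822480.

99

3+4+2+9+8+7+9+6+6+6+7+6+0+2+8+2+2+4+8+0 = 99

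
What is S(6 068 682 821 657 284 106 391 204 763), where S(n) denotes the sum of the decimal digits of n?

121

6+0+6+8+6+8+2+8+2+1+6+5+7+2+8+4+1+0+6+3+9+1+2+0+4+7+6+3 = 121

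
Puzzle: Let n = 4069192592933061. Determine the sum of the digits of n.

69

4+0+6+9+1+9+2+5+9+2+9+3+3+0+6+1 = 69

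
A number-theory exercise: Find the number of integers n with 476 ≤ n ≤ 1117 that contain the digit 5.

199

The integers in [476, 1117] that contain the digit 5: 485, 495, 500, 501, 502, 503, …, 1105, 1115.
199 qualify.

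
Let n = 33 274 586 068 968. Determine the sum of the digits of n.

3+3+2+7+4+5+8+6+0+6+8+9+6+8 = 75

75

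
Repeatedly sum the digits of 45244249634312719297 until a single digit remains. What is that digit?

4+5+2+4+4+2+4+9+6+3+4+3+1+2+7+1+9+2+9+7 = 88
8+8 = 16
1+6 = 7

7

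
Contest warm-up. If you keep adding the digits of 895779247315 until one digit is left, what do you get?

4

8+9+5+7+7+9+2+4+7+3+1+5 = 67
6+7 = 13
1+3 = 4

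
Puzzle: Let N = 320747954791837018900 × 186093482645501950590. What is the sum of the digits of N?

198

320747954791837018900 × 186093482645501950590 = 59689103958634966489484742909320696151000
Sum of its 41 digits: 198.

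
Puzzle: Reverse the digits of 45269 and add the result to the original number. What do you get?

141523

Reverse of 45269 is 96254.
45269 + 96254 = 141523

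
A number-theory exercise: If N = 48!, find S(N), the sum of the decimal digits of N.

234

48! = 12413915592536072670862289047373375038521486354677760000000000
Sum of its 62 digits: 234.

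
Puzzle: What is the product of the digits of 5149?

180

5×1×4×9 = 180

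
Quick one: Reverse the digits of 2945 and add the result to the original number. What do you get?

Reverse of 2945 is 5492.
2945 + 5492 = 8437

8437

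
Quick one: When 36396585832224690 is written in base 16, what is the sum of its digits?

36396585832224690 in base 16 is 814E80819117B2.
Digit sum: 8+1+4+14+8+0+8+1+9+1+1+7+11+2 = 75.

75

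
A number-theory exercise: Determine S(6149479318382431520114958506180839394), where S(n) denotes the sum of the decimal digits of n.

6+1+4+9+4+7+9+3+1+8+3+8+2+4+3+1+5+2+0+1+1+4+9+5+8+5+0+6+1+8+0+8+3+9+3+9+4 = 164

164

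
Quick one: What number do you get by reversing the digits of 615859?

958516

Reversing 615859 gives 958516.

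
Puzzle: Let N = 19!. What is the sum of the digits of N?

19! = 121645100408832000
Sum of its 18 digits: 45.

45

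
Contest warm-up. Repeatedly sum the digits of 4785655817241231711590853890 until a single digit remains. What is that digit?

8

4+7+8+5+6+5+5+8+1+7+2+4+1+2+3+1+7+1+1+5+9+0+8+5+3+8+9+0 = 125
1+2+5 = 8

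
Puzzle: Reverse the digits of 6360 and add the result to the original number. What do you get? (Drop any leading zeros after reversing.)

6996

Reverse of 6360 is 636.
6360 + 636 = 6996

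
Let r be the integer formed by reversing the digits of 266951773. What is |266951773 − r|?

110207889

Reverse of 266951773 is 377159662.
|266951773 − 377159662| = 110207889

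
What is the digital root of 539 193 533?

5

5+3+9+1+9+3+5+3+3 = 41
4+1 = 5
(Equivalently, 539 193 533 mod 9 = 5.)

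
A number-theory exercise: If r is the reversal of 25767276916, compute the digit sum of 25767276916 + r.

Reversal of 25767276916 is 61967276752; 25767276916 + 61967276752 = 87734553668.
Digit sum of 87734553668: 8+7+7+3+4+5+5+3+6+6+8 = 62.

62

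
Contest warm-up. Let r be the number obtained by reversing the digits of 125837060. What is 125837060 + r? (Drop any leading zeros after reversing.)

186575581

Reverse of 125837060 is 60738521.
125837060 + 60738521 = 186575581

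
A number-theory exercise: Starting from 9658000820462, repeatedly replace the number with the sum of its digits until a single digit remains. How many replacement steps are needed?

9658000820462 → 50 → 5 (2 steps)

2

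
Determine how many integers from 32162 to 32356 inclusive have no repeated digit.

The integers in [32162, 32356] that have no repeated digit: 32164, 32165, 32167, 32168, 32169, 32170, …, 32197, 32198.
23 qualify.

23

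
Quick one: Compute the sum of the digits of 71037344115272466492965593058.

128

7+1+0+3+7+3+4+4+1+1+5+2+7+2+4+6+6+4+9+2+9+6+5+5+9+3+0+5+8 = 128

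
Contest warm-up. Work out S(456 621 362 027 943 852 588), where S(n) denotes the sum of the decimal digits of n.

4+5+6+6+2+1+3+6+2+0+2+7+9+4+3+8+5+2+5+8+8 = 96

96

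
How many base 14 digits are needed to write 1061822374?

1061822374 in base 14 is A1041714, which has 8 digits.

8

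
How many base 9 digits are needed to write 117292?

6

117292 in base 9 is 187804, which has 6 digits.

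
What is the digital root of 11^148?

7

The digital root of n equals n mod 9 (or 9 when 9 | n), so we need 11^148 mod 9.
11^148 ≡ 7 (mod 9), so the digital root is 7.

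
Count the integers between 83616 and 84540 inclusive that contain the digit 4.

615

The integers in [83616, 84540] that contain the digit 4: 83624, 83634, 83640, 83641, 83642, 83643, …, 84539, 84540.
615 qualify.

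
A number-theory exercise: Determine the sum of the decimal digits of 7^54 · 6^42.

351

7^54 · 6^42 = 2078005424319843804710958303992623496648776613033108728067563316333917570596864
Sum of its 79 digits: 351.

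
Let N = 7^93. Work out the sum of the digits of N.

7^93 = 3927513814852118215253663462745985104429523654386747748367596265637242329346407
Sum of its 79 digits: 361.

361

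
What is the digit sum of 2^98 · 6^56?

315

2^98 · 6^56 = 11951147227542811717663925892929672401029762176153318662700156125565681664
Sum of its 74 digits: 315.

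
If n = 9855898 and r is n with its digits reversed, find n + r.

18841487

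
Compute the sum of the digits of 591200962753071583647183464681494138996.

5+9+1+2+0+0+9+6+2+7+5+3+0+7+1+5+8+3+6+4+7+1+8+3+4+6+4+6+8+1+4+9+4+1+3+8+9+9+6 = 184

184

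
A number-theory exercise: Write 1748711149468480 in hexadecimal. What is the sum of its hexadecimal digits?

85

1748711149468480 in base 16 is 636718AE0FB40.
Digit sum: 6+3+6+7+1+8+10+14+0+15+11+4+0 = 85.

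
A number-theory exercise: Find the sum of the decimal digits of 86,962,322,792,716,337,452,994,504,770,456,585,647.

8+6+9+6+2+3+2+2+7+9+2+7+1+6+3+3+7+4+5+2+9+9+4+5+0+4+7+7+0+4+5+6+5+8+5+6+4+7 = 189

189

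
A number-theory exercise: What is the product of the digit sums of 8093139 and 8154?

594

S(8093139) = 8+0+9+3+1+3+9 = 33.
S(8154) = 8+1+5+4 = 18.
33 · 18 = 594.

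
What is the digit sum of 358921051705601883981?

3+5+8+9+2+1+0+5+1+7+0+5+6+0+1+8+8+3+9+8+1 = 90

90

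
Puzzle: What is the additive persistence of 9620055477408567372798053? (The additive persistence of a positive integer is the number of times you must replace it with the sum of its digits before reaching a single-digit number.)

3

9620055477408567372798053 → 119 → 11 → 2 (3 steps)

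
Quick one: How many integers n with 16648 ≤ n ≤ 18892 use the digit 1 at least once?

2245

The integers in [16648, 18892] that use the digit 1 at least once: 16648, 16649, 16650, 16651, 16652, 16653, …, 18891, 18892.
2245 qualify.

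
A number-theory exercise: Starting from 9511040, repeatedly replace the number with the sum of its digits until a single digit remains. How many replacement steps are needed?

9511040 → 20 → 2 (2 steps)

2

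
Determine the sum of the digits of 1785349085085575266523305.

112

1+7+8+5+3+4+9+0+8+5+0+8+5+5+7+5+2+6+6+5+2+3+3+0+5 = 112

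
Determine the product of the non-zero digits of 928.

144

9×2×8 = 144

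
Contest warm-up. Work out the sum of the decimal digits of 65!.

351

65! = 8247650592082470666723170306785496252186258551345437492922123134388955774976000000000000000
Sum of its 91 digits: 351.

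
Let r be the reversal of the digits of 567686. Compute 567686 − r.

Reverse of 567686 is 686765.
567686 − 686765 = -119079

-119079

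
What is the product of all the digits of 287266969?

3919104

2×8×7×2×6×6×9×6×9 = 3919104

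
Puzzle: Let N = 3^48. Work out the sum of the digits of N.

117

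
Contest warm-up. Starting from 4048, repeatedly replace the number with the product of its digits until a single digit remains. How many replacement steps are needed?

1

4048 → 0 (1 step)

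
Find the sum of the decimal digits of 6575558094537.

69

6+5+7+5+5+5+8+0+9+4+5+3+7 = 69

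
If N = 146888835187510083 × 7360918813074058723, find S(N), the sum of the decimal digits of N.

146888835187510083 × 7360918813074058723 = 1081236790362277752138835941296604009
Sum of its 37 digits: 156.

156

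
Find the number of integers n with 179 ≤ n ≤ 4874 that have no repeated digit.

2543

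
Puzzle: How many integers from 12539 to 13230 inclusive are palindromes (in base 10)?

The integers in [12539, 13230] that are palindromes (in base 10): 12621, 12721, 12821, 12921, 13031, 13131.
6 qualify.

6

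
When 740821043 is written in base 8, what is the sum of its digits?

740821043 in base 8 is 5412004063.
Digit sum: 5+4+1+2+0+0+4+0+6+3 = 25.

25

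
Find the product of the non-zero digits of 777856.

82320

7×7×7×8×5×6 = 82320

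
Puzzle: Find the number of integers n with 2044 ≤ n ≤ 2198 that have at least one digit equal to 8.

34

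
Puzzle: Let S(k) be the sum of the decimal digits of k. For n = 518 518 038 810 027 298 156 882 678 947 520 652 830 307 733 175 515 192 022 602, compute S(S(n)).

First digit sum: 249.
2+4+9 = 15.

15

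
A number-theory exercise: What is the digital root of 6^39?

The digital root of n equals n mod 9 (or 9 when 9 | n), so we need 6^39 mod 9.
6^39 ≡ 0 (mod 9), so the digital root is 9.

9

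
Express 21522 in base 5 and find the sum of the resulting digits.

14

21522 in base 5 is 1142042.
Digit sum: 1+1+4+2+0+4+2 = 14.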